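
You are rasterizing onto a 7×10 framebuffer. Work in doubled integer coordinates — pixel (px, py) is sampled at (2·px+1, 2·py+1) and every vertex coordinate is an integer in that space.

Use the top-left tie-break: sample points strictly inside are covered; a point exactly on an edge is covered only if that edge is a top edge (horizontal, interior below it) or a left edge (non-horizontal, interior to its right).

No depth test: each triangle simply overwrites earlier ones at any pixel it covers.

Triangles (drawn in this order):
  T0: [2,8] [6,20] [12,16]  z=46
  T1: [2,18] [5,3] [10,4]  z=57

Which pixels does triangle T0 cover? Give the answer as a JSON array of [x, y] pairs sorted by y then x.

T0:
  2·area = 88  (B↔C swapped to make it positive)
  edge (2, 8)→(12, 16): d=(10,8) right/bottom  bias=-1
  edge (12, 16)→(6, 20): d=(-6,4) right/bottom  bias=-1
  edge (6, 20)→(2, 8): d=(-4,-12) top-left  bias=+0
    (0,2)@(1, 5): e=[-22,110,0] → .  [on edge]
    (1,4)@(3, 9): e=[2,78,8] → X
    (2,4)@(5, 9): e=[-14,70,32] → .
    (1,5)@(3, 11): e=[22,66,0] → X  [on edge]
    (2,5)@(5, 11): e=[6,58,24] → X
    (3,5)@(7, 11): e=[-10,50,48] → .
    (1,6)@(3, 13): e=[42,54,-8] → .
    (2,6)@(5, 13): e=[26,46,16] → X
    (3,6)@(7, 13): e=[10,38,40] → X
    (4,6)@(9, 13): e=[-6,30,64] → .
    (2,7)@(5, 15): e=[46,34,8] → X
    (4,7)@(9, 15): e=[14,18,56] → X
    (2,8)@(5, 17): e=[66,22,0] → X  [on edge]
  covered (12 px):
    . . . . . . .
    . . . . . . .
    . . . . . . .
    . . . . . . .
    . X . . . . .
    . X X . . . .
    . . X X . . .
    . . X X X . .
    . . X X X . .
    . . . X . . .
T1:
  2·area = 78
  edge (2, 18)→(5, 3): d=(3,-15) top-left  bias=+0
  edge (5, 3)→(10, 4): d=(5,1) right/bottom  bias=-1
  edge (10, 4)→(2, 18): d=(-8,14) right/bottom  bias=-1
    (2,1)@(5, 3): e=[0,0,78] → .  [on edge]
    (2,2)@(5, 5): e=[6,10,62] → X
    (3,2)@(7, 5): e=[36,8,34] → X
    (4,2)@(9, 5): e=[66,6,6] → X
    (5,2)@(11, 5): e=[96,4,-22] → .
    (2,3)@(5, 7): e=[12,20,46] → X
    (4,3)@(9, 7): e=[72,16,-10] → .
    (2,4)@(5, 9): e=[18,30,30] → X
    (4,4)@(9, 9): e=[78,26,-26] → .
    (2,5)@(5, 11): e=[24,40,14] → X
    (3,5)@(7, 11): e=[54,38,-14] → .
    (1,6)@(3, 13): e=[0,52,26] → X  [on edge]
  covered (10 px):
    . . . . . . .
    . . . . . . .
    . . X X X . .
    . . X X . . .
    . . X X . . .
    . . X . . . .
    . X . . . . .
    . X . . . . .
    . . . . . . .
    . . . . . . .

Final: [[1,4],[1,5],[2,5],[2,6],[3,6],[2,7],[3,7],[4,7],[2,8],[3,8],[4,8],[3,9]]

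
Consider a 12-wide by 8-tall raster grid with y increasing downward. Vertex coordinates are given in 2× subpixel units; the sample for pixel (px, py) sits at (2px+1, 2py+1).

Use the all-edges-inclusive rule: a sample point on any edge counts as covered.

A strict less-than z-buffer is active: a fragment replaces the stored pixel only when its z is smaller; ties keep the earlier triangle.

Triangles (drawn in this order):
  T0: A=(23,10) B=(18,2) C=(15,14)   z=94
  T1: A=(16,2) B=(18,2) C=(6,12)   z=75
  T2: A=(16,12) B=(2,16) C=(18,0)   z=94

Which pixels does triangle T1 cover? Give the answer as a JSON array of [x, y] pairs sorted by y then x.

T0:
  2·area = 84  (B↔C swapped to make it positive)
  edge (23, 10)→(15, 14): d=(-8,4) inclusive
  edge (15, 14)→(18, 2): d=(3,-12) inclusive
  edge (18, 2)→(23, 10): d=(5,8) inclusive
    (9,2)@(19, 5): e=[56,21,7] → X
    (10,2)@(21, 5): e=[48,45,-9] → .
    (8,3)@(17, 7): e=[48,3,33] → X
    (10,3)@(21, 7): e=[32,51,1] → X
    (11,3)@(23, 7): e=[24,75,-15] → .
    (8,4)@(17, 9): e=[32,9,43] → X
    (11,4)@(23, 9): e=[8,81,-5] → .
    (8,5)@(17, 11): e=[16,15,53] → X
    (10,5)@(21, 11): e=[0,63,21] → X  [on edge]
    (11,5)@(23, 11): e=[-8,87,5] → .
    (8,6)@(17, 13): e=[0,21,63] → X  [on edge]
    (9,6)@(19, 13): e=[-8,45,47] → .
    (6,7)@(13, 15): e=[0,-21,105] → .  [on edge]
  covered (11 px):
    . . . . . . . . . . . .
    . . . . . . . . . . . .
    . . . . . . . . . X . .
    . . . . . . . . X X X .
    . . . . . . . . X X X .
    . . . . . . . . X X X .
    . . . . . . . . X . . .
    . . . . . . . . . . . .
T1:
  2·area = 20
  edge (16, 2)→(18, 2): d=(2,0) inclusive
  edge (18, 2)→(6, 12): d=(-12,10) inclusive
  edge (6, 12)→(16, 2): d=(10,-10) inclusive
    (8,0)@(17, 1): e=[-2,22,0] → .  [on edge]
    (7,1)@(15, 3): e=[2,18,0] → X  [on edge]
    (8,1)@(17, 3): e=[2,-2,20] → .
    (6,2)@(13, 5): e=[6,14,0] → X  [on edge]
    (7,2)@(15, 5): e=[6,-6,20] → .
    (5,3)@(11, 7): e=[10,10,0] → X  [on edge]
    (6,3)@(13, 7): e=[10,-10,20] → .
    (4,4)@(9, 9): e=[14,6,0] → X  [on edge]
    (5,4)@(11, 9): e=[14,-14,20] → .
    (3,5)@(7, 11): e=[18,2,0] → X  [on edge]
    (4,5)@(9, 11): e=[18,-18,20] → .
    (2,6)@(5, 13): e=[22,-2,0] → .  [on edge]
    (1,7)@(3, 15): e=[26,-6,0] → .  [on edge]
  covered (5 px):
    . . . . . . . . . . . .
    . . . . . . . X . . . .
    . . . . . . X . . . . .
    . . . . . X . . . . . .
    . . . . X . . . . . . .
    . . . X . . . . . . . .
    . . . . . . . . . . . .
    . . . . . . . . . . . .
T2:
  2·area = 160
  edge (16, 12)→(2, 16): d=(-14,4) inclusive
  edge (2, 16)→(18, 0): d=(16,-16) inclusive
  edge (18, 0)→(16, 12): d=(-2,12) inclusive
    (8,0)@(17, 1): e=[150,0,10] → X  [on edge]
    (9,0)@(19, 1): e=[142,32,-14] → .
    (7,1)@(15, 3): e=[130,0,30] → X  [on edge]
    (9,1)@(19, 3): e=[114,64,-18] → .
    (6,2)@(13, 5): e=[110,0,50] → X  [on edge]
    (9,2)@(19, 5): e=[86,96,-22] → .
    (5,3)@(11, 7): e=[90,0,70] → X  [on edge]
    (8,3)@(17, 7): e=[66,96,-2] → .
    (4,4)@(9, 9): e=[70,0,90] → X  [on edge]
    (8,4)@(17, 9): e=[38,128,-6] → .
    (3,5)@(7, 11): e=[50,0,110] → X  [on edge]
    (8,5)@(17, 11): e=[10,160,-10] → .
    (2,6)@(5, 13): e=[30,0,130] → X  [on edge]
    (1,7)@(3, 15): e=[10,0,150] → X  [on edge]
  covered (24 px):
    . . . . . . . . X . . .
    . . . . . . . X X . . .
    . . . . . . X X X . . .
    . . . . . X X X . . . .
    . . . . X X X X . . . .
    . . . X X X X X . . . .
    . . X X X X . . . . . .
    . X X . . . . . . . . .

Answer: [[7,1],[6,2],[5,3],[4,4],[3,5]]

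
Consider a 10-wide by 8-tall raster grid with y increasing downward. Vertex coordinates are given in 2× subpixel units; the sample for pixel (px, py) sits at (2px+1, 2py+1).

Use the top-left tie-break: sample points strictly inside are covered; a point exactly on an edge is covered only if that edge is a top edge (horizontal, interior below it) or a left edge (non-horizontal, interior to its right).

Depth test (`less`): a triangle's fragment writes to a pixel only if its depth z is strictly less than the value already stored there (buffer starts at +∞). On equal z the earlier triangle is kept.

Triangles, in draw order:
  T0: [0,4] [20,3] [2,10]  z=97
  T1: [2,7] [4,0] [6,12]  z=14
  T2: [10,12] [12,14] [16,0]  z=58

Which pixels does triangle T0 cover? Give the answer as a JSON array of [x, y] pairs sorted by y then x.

T0:
  2·area = 122
  edge (0, 4)→(20, 3): d=(20,-1) top-left  bias=+0
  edge (20, 3)→(2, 10): d=(-18,7) right/bottom  bias=-1
  edge (2, 10)→(0, 4): d=(-2,-6) top-left  bias=+0
    (0,2)@(1, 5): e=[21,97,4] → X
    (1,2)@(3, 5): e=[23,83,16] → X
    (2,2)@(5, 5): e=[25,69,28] → X
    (3,2)@(7, 5): e=[27,55,40] → X
    (4,2)@(9, 5): e=[29,41,52] → X
    (5,2)@(11, 5): e=[31,27,64] → X
    (6,2)@(13, 5): e=[33,13,76] → X
    (7,2)@(15, 5): e=[35,-1,88] → .
    (0,3)@(1, 7): e=[61,61,0] → X  [on edge]
    (5,3)@(11, 7): e=[71,-9,60] → .
    (6,3)@(13, 7): e=[73,-23,72] → .
    (0,4)@(1, 9): e=[101,25,-4] → .
    (1,6)@(3, 13): e=[183,-61,0] → .  [on edge]
  covered (13 px):
    . . . . . . . . . .
    . . . . . . . . . .
    X X X X X X X . . .
    X X X X X . . . . .
    . X . . . . . . . .
    . . . . . . . . . .
    . . . . . . . . . .
    . . . . . . . . . .
T1:
  2·area = 38
  edge (2, 7)→(4, 0): d=(2,-7) top-left  bias=+0
  edge (4, 0)→(6, 12): d=(2,12) right/bottom  bias=-1
  edge (6, 12)→(2, 7): d=(-4,-5) top-left  bias=+0
    (1,2)@(3, 5): e=[3,22,13] → X
    (2,2)@(5, 5): e=[17,-2,23] → .
    (1,3)@(3, 7): e=[7,26,5] → X
    (2,3)@(5, 7): e=[21,2,15] → X
    (3,3)@(7, 7): e=[35,-22,25] → .
    (1,4)@(3, 9): e=[11,30,-3] → .
    (2,4)@(5, 9): e=[25,6,7] → X
    (3,4)@(7, 9): e=[39,-18,17] → .
    (2,5)@(5, 11): e=[29,10,-1] → .
  covered (4 px):
    . . . . . . . . . .
    . . . . . . . . . .
    . X . . . . . . . .
    . X X . . . . . . .
    . . X . . . . . . .
    . . . . . . . . . .
    . . . . . . . . . .
    . . . . . . . . . .
T2:
  2·area = 36  (B↔C swapped to make it positive)
  edge (10, 12)→(16, 0): d=(6,-12) top-left  bias=+0
  edge (16, 0)→(12, 14): d=(-4,14) right/bottom  bias=-1
  edge (12, 14)→(10, 12): d=(-2,-2) top-left  bias=+0
    (0,1)@(1, 3): e=[-162,198,0] → .  [on edge]
    (7,1)@(15, 3): e=[6,2,28] → X
    (8,1)@(17, 3): e=[30,-26,32] → .
    (1,2)@(3, 5): e=[-126,162,0] → .  [on edge]
    (7,2)@(15, 5): e=[18,-6,24] → .
    (2,3)@(5, 7): e=[-90,126,0] → .  [on edge]
    (6,3)@(13, 7): e=[6,14,16] → X
    (7,3)@(15, 7): e=[30,-14,20] → .
    (3,4)@(7, 9): e=[-54,90,0] → .  [on edge]
    (6,4)@(13, 9): e=[18,6,12] → X
    (7,4)@(15, 9): e=[42,-22,16] → .
    (4,5)@(9, 11): e=[-18,54,0] → .  [on edge]
    (5,6)@(11, 13): e=[18,18,0] → X  [on edge]
    (6,7)@(13, 15): e=[54,-18,0] → .  [on edge]
  covered (5 px):
    . . . . . . . . . .
    . . . . . . . X . .
    . . . . . . . . . .
    . . . . . . X . . .
    . . . . . . X . . .
    . . . . . X . . . .
    . . . . . X . . . .
    . . . . . . . . . .

Result: [[0,2],[1,2],[2,2],[3,2],[4,2],[5,2],[6,2],[0,3],[1,3],[2,3],[3,3],[4,3],[1,4]]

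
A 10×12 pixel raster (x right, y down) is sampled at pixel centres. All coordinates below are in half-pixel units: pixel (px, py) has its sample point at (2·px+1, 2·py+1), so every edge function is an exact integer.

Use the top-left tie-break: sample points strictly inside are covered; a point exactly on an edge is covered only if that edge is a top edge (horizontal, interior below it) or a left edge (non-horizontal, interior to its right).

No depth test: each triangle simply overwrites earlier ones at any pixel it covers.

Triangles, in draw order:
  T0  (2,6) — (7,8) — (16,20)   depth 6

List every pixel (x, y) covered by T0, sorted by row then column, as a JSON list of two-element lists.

T0:
  2·area = 42
  edge (2, 6)→(7, 8): d=(5,2) right/bottom  bias=-1
  edge (7, 8)→(16, 20): d=(9,12) right/bottom  bias=-1
  edge (16, 20)→(2, 6): d=(-14,-14) top-left  bias=+0
    (0,2)@(1, 5): e=[-3,45,0] → ·  [on edge]
    (1,3)@(3, 7): e=[3,39,0] → █  [on edge]
    (2,3)@(5, 7): e=[-1,15,28] → ·
    (1,4)@(3, 9): e=[13,57,-28] → ·
    (2,4)@(5, 9): e=[9,33,0] → █  [on edge]
    (3,4)@(7, 9): e=[5,9,28] → █
    (4,4)@(9, 9): e=[1,-15,56] → ·
    (2,5)@(5, 11): e=[19,51,-28] → ·
    (3,5)@(7, 11): e=[15,27,0] → █  [on edge]
    (4,5)@(9, 11): e=[11,3,28] → █
    (5,5)@(11, 11): e=[7,-21,56] → ·
    (3,6)@(7, 13): e=[25,45,-28] → ·
    (4,6)@(9, 13): e=[21,21,0] → █  [on edge]
    (5,7)@(11, 15): e=[27,15,0] → █  [on edge]
    (6,8)@(13, 17): e=[33,9,0] → █  [on edge]
    (7,9)@(15, 19): e=[39,3,0] → █  [on edge]
    (8,10)@(17, 21): e=[45,-3,0] → ·  [on edge]
    (9,11)@(19, 23): e=[51,-9,0] → ·  [on edge]
  covered (9 px):
    · · · · · · · · · ·
    · · · · · · · · · ·
    · · · · · · · · · ·
    · █ · · · · · · · ·
    · · █ █ · · · · · ·
    · · · █ █ · · · · ·
    · · · · █ · · · · ·
    · · · · · █ · · · ·
    · · · · · · █ · · ·
    · · · · · · · █ · ·
    · · · · · · · · · ·
    · · · · · · · · · ·

Final: [[1,3],[2,4],[3,4],[3,5],[4,5],[4,6],[5,7],[6,8],[7,9]]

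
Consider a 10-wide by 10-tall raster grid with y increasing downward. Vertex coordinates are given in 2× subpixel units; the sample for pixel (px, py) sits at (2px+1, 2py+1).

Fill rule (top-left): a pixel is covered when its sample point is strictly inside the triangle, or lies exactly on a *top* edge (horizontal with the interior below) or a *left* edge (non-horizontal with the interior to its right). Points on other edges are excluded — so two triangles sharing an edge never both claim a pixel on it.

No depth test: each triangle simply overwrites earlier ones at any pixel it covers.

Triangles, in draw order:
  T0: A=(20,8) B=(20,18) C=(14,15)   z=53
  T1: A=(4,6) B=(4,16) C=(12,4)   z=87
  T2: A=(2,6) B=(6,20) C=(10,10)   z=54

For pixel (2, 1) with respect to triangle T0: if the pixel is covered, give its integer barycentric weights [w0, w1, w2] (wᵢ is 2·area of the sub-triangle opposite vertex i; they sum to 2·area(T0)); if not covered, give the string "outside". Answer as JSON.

T0:
  2·area = 60
  edge (20, 8)→(20, 18): d=(0,10) right/bottom  bias=-1
  edge (20, 18)→(14, 15): d=(-6,-3) top-left  bias=+0
  edge (14, 15)→(20, 8): d=(6,-7) top-left  bias=+0
    (9,5)@(19, 11): e=[10,39,11] → █
    (8,6)@(17, 13): e=[30,21,9] → █
    (7,7)@(15, 15): e=[50,3,7] → █
    (7,8)@(15, 17): e=[50,-9,19] → ·
    (8,8)@(17, 17): e=[30,-3,33] → ·
    (9,8)@(19, 17): e=[10,3,47] → █
    (9,9)@(19, 19): e=[10,-9,59] → ·
  covered (7 px):
    · · · · · · · · · ·
    · · · · · · · · · ·
    · · · · · · · · · ·
    · · · · · · · · · ·
    · · · · · · · · · ·
    · · · · · · · · · █
    · · · · · · · · █ █
    · · · · · · · █ █ █
    · · · · · · · · · █
    · · · · · · · · · ·
T1:
  2·area = 80  (B↔C swapped to make it positive)
  edge (4, 6)→(12, 4): d=(8,-2) top-left  bias=+0
  edge (12, 4)→(4, 16): d=(-8,12) right/bottom  bias=-1
  edge (4, 16)→(4, 6): d=(0,-10) top-left  bias=+0
    (4,2)@(9, 5): e=[2,28,50] → █
    (5,2)@(11, 5): e=[6,4,70] → █
    (6,2)@(13, 5): e=[10,-20,90] → ·
    (2,3)@(5, 7): e=[10,60,10] → █
    (3,3)@(7, 7): e=[14,36,30] → █
    (5,3)@(11, 7): e=[22,-12,70] → ·
    (2,4)@(5, 9): e=[26,44,10] → █
    (4,4)@(9, 9): e=[34,-4,50] → ·
    (2,5)@(5, 11): e=[42,28,10] → █
    (4,5)@(9, 11): e=[50,-20,50] → ·
    (2,6)@(5, 13): e=[58,12,10] → █
    (3,6)@(7, 13): e=[62,-12,30] → ·
  covered (10 px):
    · · · · · · · · · ·
    · · · · · · · · · ·
    · · · · █ █ · · · ·
    · · █ █ █ · · · · ·
    · · █ █ · · · · · ·
    · · █ █ · · · · · ·
    · · █ · · · · · · ·
    · · · · · · · · · ·
    · · · · · · · · · ·
    · · · · · · · · · ·
T2:
  2·area = 96  (B↔C swapped to make it positive)
  edge (2, 6)→(10, 10): d=(8,4) right/bottom  bias=-1
  edge (10, 10)→(6, 20): d=(-4,10) right/bottom  bias=-1
  edge (6, 20)→(2, 6): d=(-4,-14) top-left  bias=+0
    (1,3)@(3, 7): e=[4,82,10] → █
    (2,3)@(5, 7): e=[-4,62,38] → ·
    (1,4)@(3, 9): e=[20,74,2] → █
    (2,4)@(5, 9): e=[12,54,30] → █
    (3,4)@(7, 9): e=[4,34,58] → █
    (4,4)@(9, 9): e=[-4,14,86] → ·
    (1,5)@(3, 11): e=[36,66,-6] → ·
    (2,5)@(5, 11): e=[28,46,22] → █
    (4,5)@(9, 11): e=[12,6,78] → █
    (5,5)@(11, 11): e=[4,-14,106] → ·
    (2,6)@(5, 13): e=[44,38,14] → █
    (4,6)@(9, 13): e=[28,-2,70] → ·
  covered (12 px):
    · · · · · · · · · ·
    · · · · · · · · · ·
    · · · · · · · · · ·
    · █ · · · · · · · ·
    · █ █ █ · · · · · ·
    · · █ █ █ · · · · ·
    · · █ █ · · · · · ·
    · · █ █ · · · · · ·
    · · · █ · · · · · ·
    · · · · · · · · · ·

Final: "outside"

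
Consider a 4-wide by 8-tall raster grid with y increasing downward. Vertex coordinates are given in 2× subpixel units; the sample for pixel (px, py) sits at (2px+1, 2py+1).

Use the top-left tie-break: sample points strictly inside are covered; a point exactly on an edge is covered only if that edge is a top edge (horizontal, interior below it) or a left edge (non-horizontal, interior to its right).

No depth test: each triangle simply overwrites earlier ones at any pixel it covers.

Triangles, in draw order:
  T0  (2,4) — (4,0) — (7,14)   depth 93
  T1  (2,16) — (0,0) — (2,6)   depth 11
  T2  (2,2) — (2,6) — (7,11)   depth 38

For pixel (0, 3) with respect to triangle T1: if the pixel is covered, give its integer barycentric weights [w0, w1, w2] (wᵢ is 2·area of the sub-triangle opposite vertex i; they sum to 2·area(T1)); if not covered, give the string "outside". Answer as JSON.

T0:
  2·area = 40
  edge (2, 4)→(4, 0): d=(2,-4) top-left  bias=+0
  edge (4, 0)→(7, 14): d=(3,14) right/bottom  bias=-1
  edge (7, 14)→(2, 4): d=(-5,-10) top-left  bias=+0
    (1,1)@(3, 3): e=[2,23,15] → X
    (2,1)@(5, 3): e=[10,-5,35] → .
    (1,2)@(3, 5): e=[6,29,5] → X
    (2,2)@(5, 5): e=[14,1,25] → X
    (3,2)@(7, 5): e=[22,-27,45] → .
    (1,3)@(3, 7): e=[10,35,-5] → .
    (2,3)@(5, 7): e=[18,7,15] → X
    (3,3)@(7, 7): e=[26,-21,35] → .
    (2,4)@(5, 9): e=[22,13,5] → X
    (3,4)@(7, 9): e=[30,-15,25] → .
    (2,5)@(5, 11): e=[26,19,-5] → .
  covered (5 px):
    . . . .
    . X . .
    . X X .
    . . X .
    . . X .
    . . . .
    . . . .
    . . . .
T1:
  2·area = 20
  edge (2, 16)→(0, 0): d=(-2,-16) top-left  bias=+0
  edge (0, 0)→(2, 6): d=(2,6) right/bottom  bias=-1
  edge (2, 6)→(2, 16): d=(0,10) right/bottom  bias=-1
    (0,1)@(1, 3): e=[10,0,10] → .  [on edge]
    (0,2)@(1, 5): e=[6,4,10] → X
    (1,2)@(3, 5): e=[38,-8,-10] → .
    (0,3)@(1, 7): e=[2,8,10] → X
    (1,3)@(3, 7): e=[34,-4,-10] → .
    (0,4)@(1, 9): e=[-2,12,10] → .
    (1,4)@(3, 9): e=[30,0,-10] → .  [on edge]
    (2,7)@(5, 15): e=[50,0,-30] → .  [on edge]
  covered (2 px):
    . . . .
    . . . .
    X . . .
    X . . .
    . . . .
    . . . .
    . . . .
    . . . .
T2:
  2·area = 20  (B↔C swapped to make it positive)
  edge (2, 2)→(7, 11): d=(5,9) right/bottom  bias=-1
  edge (7, 11)→(2, 6): d=(-5,-5) top-left  bias=+0
  edge (2, 6)→(2, 2): d=(0,-4) top-left  bias=+0
    (0,2)@(1, 5): e=[24,0,-4] → .  [on edge]
    (1,2)@(3, 5): e=[6,10,4] → X
    (2,2)@(5, 5): e=[-12,20,12] → .
    (1,3)@(3, 7): e=[16,0,4] → X  [on edge]
    (2,3)@(5, 7): e=[-2,10,12] → .
    (1,4)@(3, 9): e=[26,-10,4] → .
    (2,4)@(5, 9): e=[8,0,12] → X  [on edge]
    (3,4)@(7, 9): e=[-10,10,20] → .
    (2,5)@(5, 11): e=[18,-10,12] → .
    (3,5)@(7, 11): e=[0,0,20] → .  [on edge]
  covered (3 px):
    . . . .
    . . . .
    . X . .
    . X . .
    . . X .
    . . . .
    . . . .
    . . . .

Result: [8,10,2]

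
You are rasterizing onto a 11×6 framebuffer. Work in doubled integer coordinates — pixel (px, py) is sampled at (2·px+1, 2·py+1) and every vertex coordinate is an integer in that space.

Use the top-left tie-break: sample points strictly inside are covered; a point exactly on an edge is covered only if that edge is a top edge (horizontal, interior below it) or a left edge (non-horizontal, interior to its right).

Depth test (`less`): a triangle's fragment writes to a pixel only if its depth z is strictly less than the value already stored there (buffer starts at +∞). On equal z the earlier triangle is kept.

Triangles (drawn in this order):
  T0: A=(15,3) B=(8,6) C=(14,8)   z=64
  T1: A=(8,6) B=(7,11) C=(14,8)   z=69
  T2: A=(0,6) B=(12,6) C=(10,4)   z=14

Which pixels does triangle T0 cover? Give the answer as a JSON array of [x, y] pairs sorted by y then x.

T0:
  2·area = 32  (B↔C swapped to make it positive)
  edge (15, 3)→(14, 8): d=(-1,5) right/bottom  bias=-1
  edge (14, 8)→(8, 6): d=(-6,-2) top-left  bias=+0
  edge (8, 6)→(15, 3): d=(7,-3) top-left  bias=+0
    (7,1)@(15, 3): e=[0,32,0] → ·  [on edge]
    (2,2)@(5, 5): e=[48,0,-16] → ·  [on edge]
    (5,2)@(11, 5): e=[18,12,2] → #
    (6,2)@(13, 5): e=[8,16,8] → #
    (7,2)@(15, 5): e=[-2,20,14] → ·
    (5,3)@(11, 7): e=[16,0,16] → #  [on edge]
    (7,3)@(15, 7): e=[-4,8,28] → ·
    (0,4)@(1, 9): e=[64,-32,0] → ·  [on edge]
    (5,4)@(11, 9): e=[14,-12,30] → ·
    (6,4)@(13, 9): e=[4,-8,36] → ·
    (8,4)@(17, 9): e=[-16,0,48] → ·  [on edge]
  covered (4 px):
    · · · · · · · · · · ·
    · · · · · · · · · · ·
    · · · · · # # · · · ·
    · · · · · # # · · · ·
    · · · · · · · · · · ·
    · · · · · · · · · · ·
T1:
  2·area = 32  (B↔C swapped to make it positive)
  edge (8, 6)→(14, 8): d=(6,2) right/bottom  bias=-1
  edge (14, 8)→(7, 11): d=(-7,3) right/bottom  bias=-1
  edge (7, 11)→(8, 6): d=(1,-5) top-left  bias=+0
    (4,0)@(9, 1): e=[-32,64,0] → ·  [on edge]
    (2,2)@(5, 5): e=[0,48,-16] → ·  [on edge]
    (10,2)@(21, 5): e=[-32,0,64] → ·  [on edge]
    (4,3)@(9, 7): e=[4,22,6] → #
    (5,3)@(11, 7): e=[0,16,16] → ·  [on edge]
    (4,4)@(9, 9): e=[16,8,8] → #
    (5,4)@(11, 9): e=[12,2,18] → #
    (6,4)@(13, 9): e=[8,-4,28] → ·
    (8,4)@(17, 9): e=[0,-16,48] → ·  [on edge]
    (3,5)@(7, 11): e=[32,0,0] → ·  [on edge]
    (4,5)@(9, 11): e=[28,-6,10] → ·
    (5,5)@(11, 11): e=[24,-12,20] → ·
  covered (3 px):
    · · · · · · · · · · ·
    · · · · · · · · · · ·
    · · · · · · · · · · ·
    · · · · # · · · · · ·
    · · · · # # · · · · ·
    · · · · · · · · · · ·
T2:
  2·area = 24  (B↔C swapped to make it positive)
  edge (0, 6)→(10, 4): d=(10,-2) top-left  bias=+0
  edge (10, 4)→(12, 6): d=(2,2) right/bottom  bias=-1
  edge (12, 6)→(0, 6): d=(-12,0) right/bottom  bias=-1
    (3,0)@(7, 1): e=[-36,0,60] → ·  [on edge]
    (4,1)@(9, 3): e=[-12,0,36] → ·  [on edge]
    (7,1)@(15, 3): e=[0,-12,36] → ·  [on edge]
    (2,2)@(5, 5): e=[0,12,12] → #  [on edge]
    (3,2)@(7, 5): e=[4,8,12] → #
    (4,2)@(9, 5): e=[8,4,12] → #
    (5,2)@(11, 5): e=[12,0,12] → ·  [on edge]
    (2,3)@(5, 7): e=[20,16,-12] → ·
    (3,3)@(7, 7): e=[24,12,-12] → ·
    (4,3)@(9, 7): e=[28,8,-12] → ·
    (6,3)@(13, 7): e=[36,0,-12] → ·  [on edge]
    (7,4)@(15, 9): e=[60,0,-36] → ·  [on edge]
    (8,5)@(17, 11): e=[84,0,-60] → ·  [on edge]
  covered (3 px):
    · · · · · · · · · · ·
    · · · · · · · · · · ·
    · · # # # · · · · · ·
    · · · · · · · · · · ·
    · · · · · · · · · · ·
    · · · · · · · · · · ·

Answer: [[5,2],[6,2],[5,3],[6,3]]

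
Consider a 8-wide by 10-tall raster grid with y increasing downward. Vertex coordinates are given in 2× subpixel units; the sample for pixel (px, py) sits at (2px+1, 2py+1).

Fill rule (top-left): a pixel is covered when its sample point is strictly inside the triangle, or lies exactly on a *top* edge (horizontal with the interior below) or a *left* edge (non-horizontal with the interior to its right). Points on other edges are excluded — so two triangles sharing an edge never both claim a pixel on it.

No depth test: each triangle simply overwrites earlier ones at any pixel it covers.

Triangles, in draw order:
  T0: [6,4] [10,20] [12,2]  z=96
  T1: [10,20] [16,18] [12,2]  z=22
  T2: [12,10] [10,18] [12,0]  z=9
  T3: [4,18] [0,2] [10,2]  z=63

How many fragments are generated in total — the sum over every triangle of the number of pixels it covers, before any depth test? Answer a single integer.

T0:
  2·area = 104  (B↔C swapped to make it positive)
  edge (6, 4)→(12, 2): d=(6,-2) top-left  bias=+0
  edge (12, 2)→(10, 20): d=(-2,18) right/bottom  bias=-1
  edge (10, 20)→(6, 4): d=(-4,-16) top-left  bias=+0
    (7,0)@(15, 1): e=[0,-52,156] → ·  [on edge]
    (4,1)@(9, 3): e=[0,52,52] → #  [on edge]
    (5,1)@(11, 3): e=[4,16,84] → #
    (6,1)@(13, 3): e=[8,-20,116] → ·
    (1,2)@(3, 5): e=[0,156,-52] → ·  [on edge]
    (3,2)@(7, 5): e=[8,84,12] → #
    (6,2)@(13, 5): e=[20,-24,108] → ·
    (3,3)@(7, 7): e=[20,80,4] → #
    (6,3)@(13, 7): e=[32,-28,100] → ·
    (3,4)@(7, 9): e=[32,76,-4] → ·
    (4,4)@(9, 9): e=[36,40,28] → #
    (6,4)@(13, 9): e=[44,-32,92] → ·
    (5,5)@(11, 11): e=[52,0,52] → ·  [on edge]
  covered (13 px):
    · · · · · · · ·
    · · · · # # · ·
    · · · # # # · ·
    · · · # # # · ·
    · · · · # # · ·
    · · · · # · · ·
    · · · · # · · ·
    · · · · # · · ·
    · · · · · · · ·
    · · · · · · · ·
T1:
  2·area = 104  (B↔C swapped to make it positive)
  edge (10, 20)→(12, 2): d=(2,-18) top-left  bias=+0
  edge (12, 2)→(16, 18): d=(4,16) right/bottom  bias=-1
  edge (16, 18)→(10, 20): d=(-6,2) right/bottom  bias=-1
    (6,3)@(13, 7): e=[28,4,72] → #
    (7,3)@(15, 7): e=[64,-28,68] → ·
    (6,4)@(13, 9): e=[32,12,60] → #
    (7,4)@(15, 9): e=[68,-20,56] → ·
    (5,5)@(11, 11): e=[0,52,52] → #  [on edge]
    (7,5)@(15, 11): e=[72,-12,44] → ·
    (5,6)@(11, 13): e=[4,60,40] → #
    (7,6)@(15, 13): e=[76,-4,32] → ·
    (5,7)@(11, 15): e=[8,68,28] → #
    (7,7)@(15, 15): e=[80,4,20] → #
    (5,8)@(11, 17): e=[12,76,16] → #
    (5,9)@(11, 19): e=[16,84,4] → #
    (6,9)@(13, 19): e=[52,52,0] → ·  [on edge]
  covered (13 px):
    · · · · · · · ·
    · · · · · · · ·
    · · · · · · · ·
    · · · · · · # ·
    · · · · · · # ·
    · · · · · # # ·
    · · · · · # # ·
    · · · · · # # #
    · · · · · # # #
    · · · · · # · ·
T2:
  2·area = 20
  edge (12, 10)→(10, 18): d=(-2,8) right/bottom  bias=-1
  edge (10, 18)→(12, 0): d=(2,-18) top-left  bias=+0
  edge (12, 0)→(12, 10): d=(0,10) right/bottom  bias=-1
    (5,4)@(11, 9): e=[10,0,10] → #  [on edge]
    (6,4)@(13, 9): e=[-6,36,-10] → ·
    (5,5)@(11, 11): e=[6,4,10] → #
    (6,5)@(13, 11): e=[-10,40,-10] → ·
    (5,6)@(11, 13): e=[2,8,10] → #
    (6,6)@(13, 13): e=[-14,44,-10] → ·
    (5,7)@(11, 15): e=[-2,12,10] → ·
  covered (3 px):
    · · · · · · · ·
    · · · · · · · ·
    · · · · · · · ·
    · · · · · · · ·
    · · · · · # · ·
    · · · · · # · ·
    · · · · · # · ·
    · · · · · · · ·
    · · · · · · · ·
    · · · · · · · ·
T3:
  2·area = 160
  edge (4, 18)→(0, 2): d=(-4,-16) top-left  bias=+0
  edge (0, 2)→(10, 2): d=(10,0) top-left  bias=+0
  edge (10, 2)→(4, 18): d=(-6,16) right/bottom  bias=-1
    (0,1)@(1, 3): e=[12,10,138] → #
    (1,1)@(3, 3): e=[44,10,106] → #
    (2,1)@(5, 3): e=[76,10,74] → #
    (3,1)@(7, 3): e=[108,10,42] → #
    (4,1)@(9, 3): e=[140,10,10] → #
    (5,1)@(11, 3): e=[172,10,-22] → ·
    (0,2)@(1, 5): e=[4,30,126] → #
    (4,2)@(9, 5): e=[132,30,-2] → ·
    (0,3)@(1, 7): e=[-4,50,114] → ·
    (1,3)@(3, 7): e=[28,50,82] → #
    (4,3)@(9, 7): e=[124,50,-14] → ·
    (1,4)@(3, 9): e=[20,70,70] → #
  covered (20 px):
    · · · · · · · ·
    # # # # # · · ·
    # # # # · · · ·
    · # # # · · · ·
    · # # # · · · ·
    · # # · · · · ·
    · # # · · · · ·
    · · # · · · · ·
    · · · · · · · ·
    · · · · · · · ·

Answer: 49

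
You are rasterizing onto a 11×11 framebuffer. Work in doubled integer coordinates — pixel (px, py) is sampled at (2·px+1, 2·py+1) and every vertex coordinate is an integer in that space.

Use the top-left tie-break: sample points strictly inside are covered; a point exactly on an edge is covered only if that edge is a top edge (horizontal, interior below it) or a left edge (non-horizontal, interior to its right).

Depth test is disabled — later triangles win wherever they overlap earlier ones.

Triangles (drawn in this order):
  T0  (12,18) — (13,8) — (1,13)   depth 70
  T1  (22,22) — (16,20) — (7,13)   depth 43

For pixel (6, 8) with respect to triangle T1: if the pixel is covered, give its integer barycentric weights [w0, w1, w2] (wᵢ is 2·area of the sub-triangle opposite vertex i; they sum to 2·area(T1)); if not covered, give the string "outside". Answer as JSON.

T0:
  2·area = 115  (B↔C swapped to make it positive)
  edge (12, 18)→(1, 13): d=(-11,-5) top-left  bias=+0
  edge (1, 13)→(13, 8): d=(12,-5) top-left  bias=+0
  edge (13, 8)→(12, 18): d=(-1,10) right/bottom  bias=-1
    (5,4)@(11, 9): e=[94,2,19] → X
    (6,4)@(13, 9): e=[104,12,-1] → .
    (3,5)@(7, 11): e=[52,6,57] → X
    (4,5)@(9, 11): e=[62,16,37] → X
    (6,5)@(13, 11): e=[82,36,-3] → .
    (0,6)@(1, 13): e=[0,0,115] → X  [on edge]
    (1,6)@(3, 13): e=[10,10,95] → X
    (2,6)@(5, 13): e=[20,20,75] → X
    (6,6)@(13, 13): e=[60,60,-5] → .
    (0,7)@(1, 15): e=[-22,24,113] → .
    (1,7)@(3, 15): e=[-12,34,93] → .
    (2,7)@(5, 15): e=[-2,44,73] → .
  covered (14 px):
    . . . . . . . . . . .
    . . . . . . . . . . .
    . . . . . . . . . . .
    . . . . . . . . . . .
    . . . . . X . . . . .
    . . . X X X . . . . .
    X X X X X X . . . . .
    . . . X X X . . . . .
    . . . . . X . . . . .
    . . . . . . . . . . .
    . . . . . . . . . . .
T1:
  2·area = 24
  edge (22, 22)→(16, 20): d=(-6,-2) top-left  bias=+0
  edge (16, 20)→(7, 13): d=(-9,-7) top-left  bias=+0
  edge (7, 13)→(22, 22): d=(15,9) right/bottom  bias=-1
    (3,6)@(7, 13): e=[24,0,0] → .  [on edge]
    (0,7)@(1, 15): e=[0,-60,84] → .  [on edge]
    (3,8)@(7, 17): e=[0,-36,60] → .  [on edge]
    (6,8)@(13, 17): e=[12,6,6] → X
    (7,8)@(15, 17): e=[16,20,-12] → .
    (6,9)@(13, 19): e=[0,-12,36] → .  [on edge]
    (7,9)@(15, 19): e=[4,2,18] → X
    (8,9)@(17, 19): e=[8,16,0] → .  [on edge]
    (7,10)@(15, 21): e=[-8,-16,48] → .
    (9,10)@(19, 21): e=[0,12,12] → X  [on edge]
    (10,10)@(21, 21): e=[4,26,-6] → .
  covered (3 px):
    . . . . . . . . . . .
    . . . . . . . . . . .
    . . . . . . . . . . .
    . . . . . . . . . . .
    . . . . . . . . . . .
    . . . . . . . . . . .
    . . . . . . . . . . .
    . . . . . . . . . . .
    . . . . . . X . . . .
    . . . . . . . X . . .
    . . . . . . . . . X .

Final: [6,6,12]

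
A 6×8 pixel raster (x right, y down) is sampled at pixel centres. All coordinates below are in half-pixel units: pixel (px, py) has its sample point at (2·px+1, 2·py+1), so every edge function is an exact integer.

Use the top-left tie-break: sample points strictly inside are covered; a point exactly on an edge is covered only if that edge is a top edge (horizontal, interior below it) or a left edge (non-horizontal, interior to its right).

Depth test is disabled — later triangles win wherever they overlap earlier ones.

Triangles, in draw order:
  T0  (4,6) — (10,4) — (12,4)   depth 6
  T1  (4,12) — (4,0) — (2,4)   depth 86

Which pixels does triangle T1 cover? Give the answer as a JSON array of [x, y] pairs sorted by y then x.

T0:
  2·area = 4
  edge (4, 6)→(10, 4): d=(6,-2) top-left  bias=+0
  edge (10, 4)→(12, 4): d=(2,0) top-left  bias=+0
  edge (12, 4)→(4, 6): d=(-8,2) right/bottom  bias=-1
    (3,2)@(7, 5): e=[0,2,2] → X  [on edge]
    (4,2)@(9, 5): e=[4,2,-2] → .
    (0,3)@(1, 7): e=[0,6,-2] → .  [on edge]
    (3,3)@(7, 7): e=[12,6,-14] → .
  covered (1 px):
    . . . . . .
    . . . . . .
    . . . X . .
    . . . . . .
    . . . . . .
    . . . . . .
    . . . . . .
    . . . . . .
T1:
  2·area = 24  (B↔C swapped to make it positive)
  edge (4, 12)→(2, 4): d=(-2,-8) top-left  bias=+0
  edge (2, 4)→(4, 0): d=(2,-4) top-left  bias=+0
  edge (4, 0)→(4, 12): d=(0,12) right/bottom  bias=-1
    (1,1)@(3, 3): e=[10,2,12] → X
    (2,1)@(5, 3): e=[26,10,-12] → .
    (1,2)@(3, 5): e=[6,6,12] → X
    (2,2)@(5, 5): e=[22,14,-12] → .
    (1,3)@(3, 7): e=[2,10,12] → X
    (2,3)@(5, 7): e=[18,18,-12] → .
    (1,4)@(3, 9): e=[-2,14,12] → .
  covered (3 px):
    . . . . . .
    . X . . . .
    . X . . . .
    . X . . . .
    . . . . . .
    . . . . . .
    . . . . . .
    . . . . . .

Result: [[1,1],[1,2],[1,3]]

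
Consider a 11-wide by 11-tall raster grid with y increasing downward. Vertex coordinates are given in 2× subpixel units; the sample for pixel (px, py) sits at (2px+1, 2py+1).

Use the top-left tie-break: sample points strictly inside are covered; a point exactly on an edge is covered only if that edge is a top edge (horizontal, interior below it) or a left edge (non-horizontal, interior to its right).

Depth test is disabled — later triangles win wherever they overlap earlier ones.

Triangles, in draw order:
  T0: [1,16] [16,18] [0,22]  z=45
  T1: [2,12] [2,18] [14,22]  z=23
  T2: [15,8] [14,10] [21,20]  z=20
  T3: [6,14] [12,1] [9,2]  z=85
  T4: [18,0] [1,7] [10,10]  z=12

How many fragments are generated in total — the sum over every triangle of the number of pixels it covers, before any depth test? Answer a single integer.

T0:
  2·area = 92
  edge (1, 16)→(16, 18): d=(15,2) right/bottom  bias=-1
  edge (16, 18)→(0, 22): d=(-16,4) right/bottom  bias=-1
  edge (0, 22)→(1, 16): d=(1,-6) top-left  bias=+0
    (0,8)@(1, 17): e=[15,76,1] → #
    (1,8)@(3, 17): e=[11,68,13] → #
    (2,8)@(5, 17): e=[7,60,25] → #
    (3,8)@(7, 17): e=[3,52,37] → #
    (4,8)@(9, 17): e=[-1,44,49] → ·
    (0,9)@(1, 19): e=[45,44,3] → #
    (4,9)@(9, 19): e=[29,12,51] → #
    (5,9)@(11, 19): e=[25,4,63] → #
    (6,9)@(13, 19): e=[21,-4,75] → ·
    (0,10)@(1, 21): e=[75,12,5] → #
    (2,10)@(5, 21): e=[67,-4,29] → ·
    (3,10)@(7, 21): e=[63,-12,41] → ·
  covered (12 px):
    · · · · · · · · · · ·
    · · · · · · · · · · ·
    · · · · · · · · · · ·
    · · · · · · · · · · ·
    · · · · · · · · · · ·
    · · · · · · · · · · ·
    · · · · · · · · · · ·
    · · · · · · · · · · ·
    # # # # · · · · · · ·
    # # # # # # · · · · ·
    # # · · · · · · · · ·
T1:
  2·area = 72  (B↔C swapped to make it positive)
  edge (2, 12)→(14, 22): d=(12,10) right/bottom  bias=-1
  edge (14, 22)→(2, 18): d=(-12,-4) top-left  bias=+0
  edge (2, 18)→(2, 12): d=(0,-6) top-left  bias=+0
    (1,6)@(3, 13): e=[2,64,6] → #
    (2,6)@(5, 13): e=[-18,72,18] → ·
    (1,7)@(3, 15): e=[26,40,6] → #
    (2,7)@(5, 15): e=[6,48,18] → #
    (3,7)@(7, 15): e=[-14,56,30] → ·
    (1,8)@(3, 17): e=[50,16,6] → #
    (3,8)@(7, 17): e=[10,32,30] → #
    (4,8)@(9, 17): e=[-10,40,42] → ·
    (1,9)@(3, 19): e=[74,-8,6] → ·
    (2,9)@(5, 19): e=[54,0,18] → #  [on edge]
    (4,9)@(9, 19): e=[14,16,42] → #
    (5,9)@(11, 19): e=[-6,24,54] → ·
    (5,10)@(11, 21): e=[18,0,54] → #  [on edge]
  covered (10 px):
    · · · · · · · · · · ·
    · · · · · · · · · · ·
    · · · · · · · · · · ·
    · · · · · · · · · · ·
    · · · · · · · · · · ·
    · · · · · · · · · · ·
    · # · · · · · · · · ·
    · # # · · · · · · · ·
    · # # # · · · · · · ·
    · · # # # · · · · · ·
    · · · · · # · · · · ·
T2:
  2·area = 24  (B↔C swapped to make it positive)
  edge (15, 8)→(21, 20): d=(6,12) right/bottom  bias=-1
  edge (21, 20)→(14, 10): d=(-7,-10) top-left  bias=+0
  edge (14, 10)→(15, 8): d=(1,-2) top-left  bias=+0
    (7,4)@(15, 9): e=[6,17,1] → #
    (8,4)@(17, 9): e=[-18,37,5] → ·
    (7,5)@(15, 11): e=[18,3,3] → #
    (8,5)@(17, 11): e=[-6,23,7] → ·
    (7,6)@(15, 13): e=[30,-11,5] → ·
    (8,6)@(17, 13): e=[6,9,9] → #
    (9,6)@(19, 13): e=[-18,29,13] → ·
    (8,7)@(17, 15): e=[18,-5,11] → ·
    (9,8)@(19, 17): e=[6,1,17] → #
    (10,8)@(21, 17): e=[-18,21,21] → ·
    (9,9)@(19, 19): e=[18,-13,19] → ·
  covered (4 px):
    · · · · · · · · · · ·
    · · · · · · · · · · ·
    · · · · · · · · · · ·
    · · · · · · · · · · ·
    · · · · · · · # · · ·
    · · · · · · · # · · ·
    · · · · · · · · # · ·
    · · · · · · · · · · ·
    · · · · · · · · · # ·
    · · · · · · · · · · ·
    · · · · · · · · · · ·
T3:
  2·area = 33  (B↔C swapped to make it positive)
  edge (6, 14)→(9, 2): d=(3,-12) top-left  bias=+0
  edge (9, 2)→(12, 1): d=(3,-1) top-left  bias=+0
  edge (12, 1)→(6, 14): d=(-6,13) right/bottom  bias=-1
    (4,1)@(9, 3): e=[3,3,27] → #
    (5,1)@(11, 3): e=[27,5,1] → #
    (6,1)@(13, 3): e=[51,7,-25] → ·
    (4,2)@(9, 5): e=[9,9,15] → #
    (5,2)@(11, 5): e=[33,11,-11] → ·
    (4,3)@(9, 7): e=[15,15,3] → #
    (5,3)@(11, 7): e=[39,17,-23] → ·
    (4,4)@(9, 9): e=[21,21,-9] → ·
    (3,5)@(7, 11): e=[3,25,5] → #
    (4,5)@(9, 11): e=[27,27,-21] → ·
    (3,6)@(7, 13): e=[9,31,-7] → ·
  covered (5 px):
    · · · · · · · · · · ·
    · · · · # # · · · · ·
    · · · · # · · · · · ·
    · · · · # · · · · · ·
    · · · · · · · · · · ·
    · · · # · · · · · · ·
    · · · · · · · · · · ·
    · · · · · · · · · · ·
    · · · · · · · · · · ·
    · · · · · · · · · · ·
    · · · · · · · · · · ·
T4:
  2·area = 114  (B↔C swapped to make it positive)
  edge (18, 0)→(10, 10): d=(-8,10) right/bottom  bias=-1
  edge (10, 10)→(1, 7): d=(-9,-3) top-left  bias=+0
  edge (1, 7)→(18, 0): d=(17,-7) top-left  bias=+0
    (8,0)@(17, 1): e=[2,102,10] → #
    (9,0)@(19, 1): e=[-18,108,24] → ·
    (5,1)@(11, 3): e=[46,66,2] → #
    (6,1)@(13, 3): e=[26,72,16] → #
    (7,1)@(15, 3): e=[6,78,30] → #
    (8,1)@(17, 3): e=[-14,84,44] → ·
    (3,2)@(7, 5): e=[70,36,8] → #
    (4,2)@(9, 5): e=[50,42,22] → #
    (7,2)@(15, 5): e=[-10,60,64] → ·
    (0,3)@(1, 7): e=[114,0,0] → #  [on edge]
    (1,3)@(3, 7): e=[94,6,14] → #
    (2,3)@(5, 7): e=[74,12,28] → #
    (3,4)@(7, 9): e=[38,0,76] → #  [on edge]
    (6,5)@(13, 11): e=[-38,0,152] → ·  [on edge]
    (9,6)@(19, 13): e=[-114,0,228] → ·  [on edge]
  covered (16 px):
    · · · · · · · · # · ·
    · · · · · # # # · · ·
    · · · # # # # · · · ·
    # # # # # # · · · · ·
    · · · # # · · · · · ·
    · · · · · · · · · · ·
    · · · · · · · · · · ·
    · · · · · · · · · · ·
    · · · · · · · · · · ·
    · · · · · · · · · · ·
    · · · · · · · · · · ·

Answer: 47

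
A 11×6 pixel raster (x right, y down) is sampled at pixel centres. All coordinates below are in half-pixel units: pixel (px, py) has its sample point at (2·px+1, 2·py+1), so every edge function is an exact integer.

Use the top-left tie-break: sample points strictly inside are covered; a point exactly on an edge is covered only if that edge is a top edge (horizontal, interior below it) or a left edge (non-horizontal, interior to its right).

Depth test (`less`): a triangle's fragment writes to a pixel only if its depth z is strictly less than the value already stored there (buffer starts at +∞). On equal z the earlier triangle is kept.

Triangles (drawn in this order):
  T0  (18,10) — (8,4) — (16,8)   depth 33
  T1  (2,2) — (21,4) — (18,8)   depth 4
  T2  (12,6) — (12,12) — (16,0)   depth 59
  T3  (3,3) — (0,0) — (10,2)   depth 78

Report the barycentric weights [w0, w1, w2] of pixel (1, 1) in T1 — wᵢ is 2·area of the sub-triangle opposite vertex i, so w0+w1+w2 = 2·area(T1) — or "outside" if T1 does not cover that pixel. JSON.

T0:
  2·area = 8
  edge (18, 10)→(8, 4): d=(-10,-6) top-left  bias=+0
  edge (8, 4)→(16, 8): d=(8,4) right/bottom  bias=-1
  edge (16, 8)→(18, 10): d=(2,2) right/bottom  bias=-1
    (1,0)@(3, 1): e=[0,-4,12] → .  [on edge]
    (4,0)@(9, 1): e=[36,-28,0] → .  [on edge]
    (5,1)@(11, 3): e=[28,-20,0] → .  [on edge]
    (6,2)@(13, 5): e=[20,-12,0] → .  [on edge]
    (6,3)@(13, 7): e=[0,4,4] → X  [on edge]
    (7,3)@(15, 7): e=[12,-4,0] → .  [on edge]
    (6,4)@(13, 9): e=[-20,20,8] → .
    (8,4)@(17, 9): e=[4,4,0] → .  [on edge]
    (9,5)@(19, 11): e=[-4,12,0] → .  [on edge]
  covered (1 px):
    . . . . . . . . . . .
    . . . . . . . . . . .
    . . . . . . . . . . .
    . . . . . . X . . . .
    . . . . . . . . . . .
    . . . . . . . . . . .
T1:
  2·area = 82
  edge (2, 2)→(21, 4): d=(19,2) right/bottom  bias=-1
  edge (21, 4)→(18, 8): d=(-3,4) right/bottom  bias=-1
  edge (18, 8)→(2, 2): d=(-16,-6) top-left  bias=+0
    (2,1)@(5, 3): e=[13,67,2] → X
    (3,1)@(7, 3): e=[9,59,14] → X
    (4,1)@(9, 3): e=[5,51,26] → X
    (5,1)@(11, 3): e=[1,43,38] → X
    (6,1)@(13, 3): e=[-3,35,50] → .
    (2,2)@(5, 5): e=[51,61,-30] → .
    (3,2)@(7, 5): e=[47,53,-18] → .
    (4,2)@(9, 5): e=[43,45,-6] → .
    (5,2)@(11, 5): e=[39,37,6] → X
    (6,2)@(13, 5): e=[35,29,18] → X
    (7,2)@(15, 5): e=[31,21,30] → X
    (8,2)@(17, 5): e=[27,13,42] → X
  covered (10 px):
    . . . . . . . . . . .
    . . X X X X . . . . .
    . . . . . X X X X X .
    . . . . . . . . X . .
    . . . . . . . . . . .
    . . . . . . . . . . .
T2:
  2·area = 24  (B↔C swapped to make it positive)
  edge (12, 6)→(16, 0): d=(4,-6) top-left  bias=+0
  edge (16, 0)→(12, 12): d=(-4,12) right/bottom  bias=-1
  edge (12, 12)→(12, 6): d=(0,-6) top-left  bias=+0
    (7,1)@(15, 3): e=[6,0,18] → .  [on edge]
    (6,2)@(13, 5): e=[2,16,6] → X
    (7,2)@(15, 5): e=[14,-8,18] → .
    (6,3)@(13, 7): e=[10,8,6] → X
    (7,3)@(15, 7): e=[22,-16,18] → .
    (6,4)@(13, 9): e=[18,0,6] → .  [on edge]
  covered (2 px):
    . . . . . . . . . . .
    . . . . . . . . . . .
    . . . . . . X . . . .
    . . . . . . X . . . .
    . . . . . . . . . . .
    . . . . . . . . . . .
T3:
  2·area = 24
  edge (3, 3)→(0, 0): d=(-3,-3) top-left  bias=+0
  edge (0, 0)→(10, 2): d=(10,2) right/bottom  bias=-1
  edge (10, 2)→(3, 3): d=(-7,1) right/bottom  bias=-1
    (0,0)@(1, 1): e=[0,8,16] → X  [on edge]
    (1,0)@(3, 1): e=[6,4,14] → X
    (2,0)@(5, 1): e=[12,0,12] → .  [on edge]
    (8,0)@(17, 1): e=[48,-24,0] → .  [on edge]
    (0,1)@(1, 3): e=[-6,28,2] → .
    (1,1)@(3, 3): e=[0,24,0] → .  [on edge]
    (7,1)@(15, 3): e=[36,0,-12] → .  [on edge]
    (2,2)@(5, 5): e=[0,40,-16] → .  [on edge]
    (3,3)@(7, 7): e=[0,56,-32] → .  [on edge]
    (4,4)@(9, 9): e=[0,72,-48] → .  [on edge]
    (5,5)@(11, 11): e=[0,88,-64] → .  [on edge]
  covered (2 px):
    X X . . . . . . . . .
    . . . . . . . . . . .
    . . . . . . . . . . .
    . . . . . . . . . . .
    . . . . . . . . . . .
    . . . . . . . . . . .

Answer: "outside"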